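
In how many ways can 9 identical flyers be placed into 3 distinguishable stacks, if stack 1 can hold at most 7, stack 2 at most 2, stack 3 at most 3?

Without the upper bounds there are C(11,2) = 55 ways to split 9 among 3 stacks.
Subtract solutions that violate a single cap (substitute x_i' = x_i − (cap_i+1)): x_1 ≥ 8 gives C(3,2) = 3; x_2 ≥ 3 gives C(8,2) = 28; x_3 ≥ 4 gives C(7,2) = 21. Together 52.
Add back pairs where two caps are both exceeded: 0 + 0 + 6 = 6.
By inclusion–exclusion the count is 55 − 52 + 6 = 9.

9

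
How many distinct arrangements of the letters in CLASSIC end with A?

180

Fix A in the last position and arrange the remaining 6 letters.
Those 6 letters have C appearing twice and S appearing twice, giving (6)!/(2!·2!) = 180.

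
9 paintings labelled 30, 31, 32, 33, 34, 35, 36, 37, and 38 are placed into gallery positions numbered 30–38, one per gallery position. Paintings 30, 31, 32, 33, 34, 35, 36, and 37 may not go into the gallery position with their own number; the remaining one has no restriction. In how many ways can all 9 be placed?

Let Aᵢ (for 30 ≤ i ≤ 37) be the placements that put painting i in its forbidden gallery position. Any j of these fix j positions, leaving (9−j)! ways to fill the rest, and there are C(8,j) ways to pick which j.
By inclusion–exclusion, the number of valid placements is Σ_{j=0}^{8} (−1)^j C(8,j)·(9−j)!.
Computing: 362880 − 322560 + 141120 − 40320 + 8400 − 1344 + 168 − 16 + 1 = 148329.

148329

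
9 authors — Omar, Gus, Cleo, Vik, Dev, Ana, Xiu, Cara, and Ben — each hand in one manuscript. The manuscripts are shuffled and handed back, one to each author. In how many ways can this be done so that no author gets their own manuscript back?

Let Aᵢ be the assignments in which author i gets their own manuscript. We want the size of the complement of A₁∪…∪A_9.
By inclusion–exclusion this is Σ_{j=0}^{9} (−1)^j C(9,j)·(9−j)!.
Computing: 362880 − 362880 + 181440 − 60480 + 15120 − 3024 + 504 − 72 + 9 − 1 = 133496.

133496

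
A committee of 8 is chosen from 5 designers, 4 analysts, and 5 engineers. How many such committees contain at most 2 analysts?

1785

Split by how many analysts are chosen (0 through 2).
Sum: C(4,0)·C(10,8) + C(4,1)·C(10,7) + C(4,2)·C(10,6) = 45 + 480 + 1260 = 1785.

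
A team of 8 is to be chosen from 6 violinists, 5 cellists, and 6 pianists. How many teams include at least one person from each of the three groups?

Total 8-person selections from all 17: C(17,8) = 24310.
Subtract selections that omit an entire group: no violinists → C(11,8) = 165; no cellists → C(12,8) = 495; no pianists → C(11,8) = 165.
Add back selections omitting two groups (i.e. drawn from a single group): C(6,8) + C(5,8) + C(6,8) = 0.
By inclusion–exclusion: 24310 − 825 + 0 = 23485.

23485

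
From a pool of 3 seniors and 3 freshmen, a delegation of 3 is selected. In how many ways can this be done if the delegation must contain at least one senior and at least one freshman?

With no constraint there are C(6,3) = 20 possible selections.
Selections missing a whole group: no seniors → C(3,3) = 1; no freshmen → C(3,3) = 1.
Both groups omitted at once is impossible, so 20 − 2 = 18.

18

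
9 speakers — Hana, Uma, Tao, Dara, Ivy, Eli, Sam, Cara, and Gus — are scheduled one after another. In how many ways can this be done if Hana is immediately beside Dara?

Glue Hana and Dara into one block (2 internal orders), leaving 8 units to arrange in a row.
So the count is 2·(8)! = 80640.

80640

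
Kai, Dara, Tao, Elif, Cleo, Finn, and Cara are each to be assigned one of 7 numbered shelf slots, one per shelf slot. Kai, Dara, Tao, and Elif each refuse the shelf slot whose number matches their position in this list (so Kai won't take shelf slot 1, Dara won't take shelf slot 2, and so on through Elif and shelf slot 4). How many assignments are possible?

Let Aᵢ (for 1 ≤ i ≤ 4) be the placements that put person i in their forbidden shelf slot. Any j of these fix j positions, leaving (7−j)! ways to fill the rest, and there are C(4,j) ways to pick which j.
By inclusion–exclusion, the number of valid placements is Σ_{j=0}^{4} (−1)^j C(4,j)·(7−j)!.
Computing: 5040 − 2880 + 720 − 96 + 6 = 2790.

2790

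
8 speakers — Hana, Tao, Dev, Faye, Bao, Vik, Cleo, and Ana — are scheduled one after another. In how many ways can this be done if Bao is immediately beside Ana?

Glue Bao and Ana into one block (2 internal orders), leaving 7 units to arrange in a row.
That gives 2 × 7! = 2 × 5040 = 10080.

10080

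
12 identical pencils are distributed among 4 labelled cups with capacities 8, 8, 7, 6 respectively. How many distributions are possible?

324

By stars and bars, unrestricted non-negative solutions to x_1+…+x_4 = 12 number C(12+3,3) = 455.
Subtract solutions that violate a single cap (substitute x_i' = x_i − (cap_i+1)): x_1 ≥ 9 gives C(6,3) = 20; x_2 ≥ 9 gives C(6,3) = 20; x_3 ≥ 8 gives C(7,3) = 35; x_4 ≥ 7 gives C(8,3) = 56. Together 131.
No two caps can be exceeded simultaneously, so the pair terms are all 0.
By inclusion–exclusion the count is 455 − 131 + 0 = 324.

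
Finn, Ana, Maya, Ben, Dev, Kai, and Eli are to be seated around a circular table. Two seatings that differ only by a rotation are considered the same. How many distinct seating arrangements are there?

Fix one person's seat to break rotational symmetry; the remaining 6 people can be arranged in (6)! = 720 ways.

720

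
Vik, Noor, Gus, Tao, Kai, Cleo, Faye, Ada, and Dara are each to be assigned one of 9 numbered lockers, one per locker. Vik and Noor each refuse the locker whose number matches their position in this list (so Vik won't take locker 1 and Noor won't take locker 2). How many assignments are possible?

287280

Let Aᵢ (for i ∈ {1, 2}) be the placements that put person i in their forbidden locker. Any j of these fix j positions, leaving (9−j)! ways to fill the rest, and there are C(2,j) ways to pick which j.
By inclusion–exclusion, the number of valid placements is Σ_{j=0}^{2} (−1)^j C(2,j)·(9−j)!.
Computing: 362880 − 80640 + 5040 = 287280.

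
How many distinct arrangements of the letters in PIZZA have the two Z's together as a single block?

24

Treat the 2 copies of Z as a single block. The multiset to arrange is then {ZZ, A, I, P}, 4 items in all.
All 4 items are distinct, so there are (4)! = 24 arrangements.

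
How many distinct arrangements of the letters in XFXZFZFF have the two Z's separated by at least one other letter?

There are 8!/(4!·2!·2!) = 420 arrangements of XFXZFZFF in total.
Arrangements with the Z's together: treat ZZ as one letter, giving (7)!/(4!·2!) = 105.
Hence 420 − 105 = 315.

315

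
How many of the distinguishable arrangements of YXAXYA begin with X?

30

With the first slot taken by X, it remains to arrange the other 5 letters (YAXYA).
Those 5 letters have A appearing twice and Y appearing twice, giving (5)!/(2!·2!) = 30.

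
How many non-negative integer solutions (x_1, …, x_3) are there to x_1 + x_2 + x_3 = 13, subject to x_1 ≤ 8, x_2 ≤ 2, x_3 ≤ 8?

Ignoring the caps, the number of non-negative solutions to x_1+…+x_3 = 13 is C(15,2) = 105.
Subtract solutions that violate a single cap (substitute x_i' = x_i − (cap_i+1)): x_1 ≥ 9 gives C(6,2) = 15; x_2 ≥ 3 gives C(12,2) = 66; x_3 ≥ 9 gives C(6,2) = 15. Together 96.
Add back pairs where two caps are both exceeded: 3 + 0 + 3 = 6.
By inclusion–exclusion the count is 105 − 96 + 6 = 15.

15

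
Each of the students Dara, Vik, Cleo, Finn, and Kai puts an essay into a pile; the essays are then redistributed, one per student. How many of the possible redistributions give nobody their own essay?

44

This is the derangement count D_5: permutations of 5 items with no fixed point.
By inclusion–exclusion this is Σ_{j=0}^{5} (−1)^j C(5,j)·(5−j)!.
Computing: 120 − 120 + 60 − 20 + 5 − 1 = 44.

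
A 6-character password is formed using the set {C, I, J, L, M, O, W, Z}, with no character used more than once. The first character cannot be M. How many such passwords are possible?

The first character has 8−1 = 7 choices (anything except M).
The remaining 5 characters are filled from the other 7 symbols without repetition: 7 × 6 × 5 × 4 × 3 = 2520.
Total: 7 × 2520 = 17640.

17640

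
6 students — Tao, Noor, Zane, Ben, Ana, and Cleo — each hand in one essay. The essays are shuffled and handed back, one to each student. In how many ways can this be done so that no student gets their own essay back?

This is the derangement count D_6: permutations of 6 items with no fixed point.
By inclusion–exclusion this is Σ_{j=0}^{6} (−1)^j C(6,j)·(6−j)!.
Computing: 720 − 720 + 360 − 120 + 30 − 6 + 1 = 265.

265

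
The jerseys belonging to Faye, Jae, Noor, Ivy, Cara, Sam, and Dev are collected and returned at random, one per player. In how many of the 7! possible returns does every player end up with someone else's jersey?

1854

This is the derangement count D_7: permutations of 7 items with no fixed point.
By inclusion–exclusion this is Σ_{j=0}^{7} (−1)^j C(7,j)·(7−j)!.
Computing: 5040 − 5040 + 2520 − 840 + 210 − 42 + 7 − 1 = 1854.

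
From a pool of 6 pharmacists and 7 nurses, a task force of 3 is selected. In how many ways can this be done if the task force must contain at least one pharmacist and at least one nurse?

With no constraint there are C(13,3) = 286 possible selections.
Subtract selections that omit an entire group: no pharmacists → C(7,3) = 35; no nurses → C(6,3) = 20.
Both groups omitted at once is impossible, so 286 − 55 = 231.

231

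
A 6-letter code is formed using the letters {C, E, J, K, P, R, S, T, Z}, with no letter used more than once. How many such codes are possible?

Choose and order 6 of the 9 symbols: the first letter has 9 options, the next 8, and so on down to 4.
9 × 8 × 7 × 6 × 5 × 4 = 60480.

60480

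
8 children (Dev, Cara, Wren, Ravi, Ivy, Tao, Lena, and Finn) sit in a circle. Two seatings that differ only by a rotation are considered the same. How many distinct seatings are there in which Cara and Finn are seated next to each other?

Treat {Cara, Finn} as one unit (2 internal orders) and seat the resulting 7 units around the table: (6)! circular arrangements.
So 2 × (6)! = 2 × 720 = 1440.

1440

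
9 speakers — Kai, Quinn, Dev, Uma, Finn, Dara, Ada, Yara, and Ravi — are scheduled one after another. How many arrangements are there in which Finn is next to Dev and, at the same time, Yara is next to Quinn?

20160

Treat {Finn,Dev} as one block (2 orders) and {Yara,Quinn} as another (2 orders).
That leaves 7 units to arrange: 2 × 2 × 7! = 4 × 5040 = 20160.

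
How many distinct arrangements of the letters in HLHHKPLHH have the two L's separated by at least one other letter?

Total arrangements of HLHHKPLHH: 9!/(5!·2!) = 1512.
If the two L's are adjacent, glue them into one block, leaving 8 items to arrange: (8)!/(5!) = 336 ways.
Subtracting, 1512 − 336 = 1176 arrangements keep the L's apart.

1176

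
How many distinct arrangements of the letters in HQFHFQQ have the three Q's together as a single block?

Treat the 3 copies of Q as a single block. The multiset to arrange is then {QQQ, F, F, H, H}, 5 items in all.
That gives (5)!/(2!·2!) = 30 arrangements.

30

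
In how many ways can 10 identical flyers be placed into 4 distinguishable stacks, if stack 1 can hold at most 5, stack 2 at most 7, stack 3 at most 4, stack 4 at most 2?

79

By stars and bars, unrestricted non-negative solutions to x_1+…+x_4 = 10 number C(10+3,3) = 286.
Subtract solutions that violate a single cap (substitute x_i' = x_i − (cap_i+1)): x_1 ≥ 6 gives C(7,3) = 35; x_2 ≥ 8 gives C(5,3) = 10; x_3 ≥ 5 gives C(8,3) = 56; x_4 ≥ 3 gives C(10,3) = 120. Together 221.
Add back pairs where two caps are both exceeded: 0 + 0 + 4 + 0 + 0 + 10 = 14.
By inclusion–exclusion the count is 286 − 221 + 14 = 79.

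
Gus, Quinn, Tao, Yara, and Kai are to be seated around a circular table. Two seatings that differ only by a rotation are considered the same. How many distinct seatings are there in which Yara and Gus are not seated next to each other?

12

Without the restriction there are (4)! = 24 seatings.
Those with Yara next to Gus: fuse the pair into one unit and seat 4 units around a circle — 2·(3)! = 12.
Subtracting, 24 − 12 = 12.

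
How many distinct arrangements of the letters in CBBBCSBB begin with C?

42

With the first slot taken by C, it remains to arrange the other 7 letters (BBBCSBB).
Those 7 letters have B appearing 5 times, giving (7)!/(5!) = 42.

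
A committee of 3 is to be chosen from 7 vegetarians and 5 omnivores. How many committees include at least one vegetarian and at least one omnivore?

Unrestricted: C(12,3) = 220 ways to pick any 3 of the 12.
Subtract selections that omit an entire group: no vegetarians → C(5,3) = 10; no omnivores → C(7,3) = 35.
Both groups omitted at once is impossible, so 220 − 45 = 175.

175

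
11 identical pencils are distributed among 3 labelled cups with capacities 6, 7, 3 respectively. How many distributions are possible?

Ignoring the caps, the number of non-negative solutions to x_1+…+x_3 = 11 is C(13,2) = 78.
Subtract solutions that violate a single cap (substitute x_i' = x_i − (cap_i+1)): x_1 ≥ 7 gives C(6,2) = 15; x_2 ≥ 8 gives C(5,2) = 10; x_3 ≥ 4 gives C(9,2) = 36. Together 61.
Add back pairs where two caps are both exceeded: 0 + 1 + 0 = 1.
By inclusion–exclusion the count is 78 − 61 + 1 = 18.

18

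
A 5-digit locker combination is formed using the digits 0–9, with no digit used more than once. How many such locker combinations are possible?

30240

Choose and order 5 of the 10 symbols: the first digit has 10 options, the next 9, and so on down to 6.
10 × 9 × 8 × 7 × 6 = 30240.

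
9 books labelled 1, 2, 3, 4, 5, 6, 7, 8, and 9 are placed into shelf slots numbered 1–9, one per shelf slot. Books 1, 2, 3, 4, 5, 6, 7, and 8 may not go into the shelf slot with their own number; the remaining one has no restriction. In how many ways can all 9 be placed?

Let Aᵢ (for 1 ≤ i ≤ 8) be the placements that put book i in its forbidden shelf slot. Any j of these fix j positions, leaving (9−j)! ways to fill the rest, and there are C(8,j) ways to pick which j.
By inclusion–exclusion, the number of valid placements is Σ_{j=0}^{8} (−1)^j C(8,j)·(9−j)!.
Computing: 362880 − 322560 + 141120 − 40320 + 8400 − 1344 + 168 − 16 + 1 = 148329.

148329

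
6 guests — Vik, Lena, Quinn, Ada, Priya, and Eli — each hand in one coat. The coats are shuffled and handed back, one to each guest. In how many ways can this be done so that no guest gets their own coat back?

Let Aᵢ be the assignments in which guest i gets their own coat. We want the size of the complement of A₁∪…∪A_6.
By inclusion–exclusion this is Σ_{j=0}^{6} (−1)^j C(6,j)·(6−j)!.
Computing: 720 − 720 + 360 − 120 + 30 − 6 + 1 = 265.

265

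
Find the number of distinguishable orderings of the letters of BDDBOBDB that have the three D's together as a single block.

30

Treat the 3 copies of D as a single block. The multiset to arrange is then {DDD, B, B, B, B, O}, 6 items in all.
That gives (6)!/(4!) = 30 arrangements.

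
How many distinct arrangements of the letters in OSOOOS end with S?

5

With the last slot taken by S, it remains to arrange the other 5 letters (OOOOS).
Those 5 letters have O appearing 4 times, giving (5)!/(4!) = 5.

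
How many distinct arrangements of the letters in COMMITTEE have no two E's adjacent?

Total arrangements of COMMITTEE: 9!/(2!·2!·2!) = 45360.
If the two E's are adjacent, glue them into one block, leaving 8 items to arrange: (8)!/(2!·2!) = 10080 ways.
Subtracting, 45360 − 10080 = 35280 arrangements keep the E's apart.

35280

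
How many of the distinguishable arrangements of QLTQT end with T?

Fix T in the last position and arrange the remaining 4 letters.
Those 4 letters have Q appearing twice, giving (4)!/(2!) = 12.

12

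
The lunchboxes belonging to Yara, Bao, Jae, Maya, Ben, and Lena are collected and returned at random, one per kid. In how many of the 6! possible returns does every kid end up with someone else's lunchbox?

265

Let Aᵢ be the assignments in which kid i gets their own lunchbox. We want the size of the complement of A₁∪…∪A_6.
By inclusion–exclusion this is Σ_{j=0}^{6} (−1)^j C(6,j)·(6−j)!.
Computing: 720 − 720 + 360 − 120 + 30 − 6 + 1 = 265.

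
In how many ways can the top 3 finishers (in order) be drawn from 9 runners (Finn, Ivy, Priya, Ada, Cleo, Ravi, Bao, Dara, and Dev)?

This is an ordered selection of 3 from 9: P(9,3).
That gives 9 × 8 × 7 = 504.

504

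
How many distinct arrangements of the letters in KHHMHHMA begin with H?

420

With the first slot taken by H, it remains to arrange the other 7 letters (KHMHHMA).
Those 7 letters have H appearing 3 times and M appearing twice, giving (7)!/(3!·2!) = 420.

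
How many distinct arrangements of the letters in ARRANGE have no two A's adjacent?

Total arrangements of ARRANGE: 7!/(2!·2!) = 1260.
Arrangements with the A's together: treat AA as one letter, giving (6)!/(2!) = 360.
Hence 1260 − 360 = 900.

900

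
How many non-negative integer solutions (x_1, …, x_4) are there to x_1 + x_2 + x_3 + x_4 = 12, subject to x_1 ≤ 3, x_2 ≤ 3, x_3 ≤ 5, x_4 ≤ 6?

48

By stars and bars, unrestricted non-negative solutions to x_1+…+x_4 = 12 number C(12+3,3) = 455.
Subtract solutions that violate a single cap (substitute x_i' = x_i − (cap_i+1)): x_1 ≥ 4 gives C(11,3) = 165; x_2 ≥ 4 gives C(11,3) = 165; x_3 ≥ 6 gives C(9,3) = 84; x_4 ≥ 7 gives C(8,3) = 56. Together 470.
Add back pairs where two caps are both exceeded: 35 + 10 + 4 + 10 + 4 + 0 = 63.
By inclusion–exclusion the count is 455 − 470 + 63 = 48.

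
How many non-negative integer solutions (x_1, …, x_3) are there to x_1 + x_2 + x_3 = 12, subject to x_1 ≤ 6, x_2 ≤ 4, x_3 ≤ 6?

15

By stars and bars, unrestricted non-negative solutions to x_1+…+x_3 = 12 number C(12+2,2) = 91.
Subtract solutions that violate a single cap (substitute x_i' = x_i − (cap_i+1)): x_1 ≥ 7 gives C(7,2) = 21; x_2 ≥ 5 gives C(9,2) = 36; x_3 ≥ 7 gives C(7,2) = 21. Together 78.
Add back pairs where two caps are both exceeded: 1 + 0 + 1 = 2.
By inclusion–exclusion the count is 91 − 78 + 2 = 15.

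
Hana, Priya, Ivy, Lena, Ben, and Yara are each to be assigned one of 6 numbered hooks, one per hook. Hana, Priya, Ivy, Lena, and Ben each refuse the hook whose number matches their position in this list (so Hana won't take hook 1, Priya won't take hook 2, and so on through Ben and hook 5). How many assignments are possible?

309

Let Aᵢ (for 1 ≤ i ≤ 5) be the placements that put person i in their forbidden hook. Any j of these fix j positions, leaving (6−j)! ways to fill the rest, and there are C(5,j) ways to pick which j.
By inclusion–exclusion, the number of valid placements is Σ_{j=0}^{5} (−1)^j C(5,j)·(6−j)!.
Computing: 720 − 600 + 240 − 60 + 10 − 1 = 309.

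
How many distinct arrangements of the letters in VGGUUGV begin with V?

60

Fix V in the first position and arrange the remaining 6 letters.
Those 6 letters have G appearing 3 times and U appearing twice, giving (6)!/(3!·2!) = 60.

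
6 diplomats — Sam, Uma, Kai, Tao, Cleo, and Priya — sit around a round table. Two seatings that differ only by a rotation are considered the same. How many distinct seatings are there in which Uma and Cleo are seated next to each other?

48

Glue Uma and Cleo into a block (2 internal orders). Seating 5 units around a circle gives (4)! arrangements.
So 2 × (4)! = 2 × 24 = 48.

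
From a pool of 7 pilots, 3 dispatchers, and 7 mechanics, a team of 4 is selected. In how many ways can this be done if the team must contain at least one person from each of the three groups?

1029

With no constraint there are C(17,4) = 2380 possible selections.
Subtract selections that omit an entire group: no pilots → C(10,4) = 210; no dispatchers → C(14,4) = 1001; no mechanics → C(10,4) = 210.
Add back selections omitting two groups (i.e. drawn from a single group): C(7,4) + C(3,4) + C(7,4) = 70.
By inclusion–exclusion: 2380 − 1421 + 70 = 1029.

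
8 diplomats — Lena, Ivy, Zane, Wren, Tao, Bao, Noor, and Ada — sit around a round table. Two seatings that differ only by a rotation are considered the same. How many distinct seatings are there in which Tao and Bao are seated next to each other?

Glue Tao and Bao into a block (2 internal orders). Seating 7 units around a circle gives (6)! arrangements.
So 2 × (6)! = 2 × 720 = 1440.

1440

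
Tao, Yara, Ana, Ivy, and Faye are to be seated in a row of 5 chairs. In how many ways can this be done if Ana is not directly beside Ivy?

Of the 5! = 120 arrangements, those with Ana and Ivy adjacent number 2 × 4! = 48 (treat the pair as a block with 2 internal orders).
So 120 − 48 = 72 arrangements keep them apart.

72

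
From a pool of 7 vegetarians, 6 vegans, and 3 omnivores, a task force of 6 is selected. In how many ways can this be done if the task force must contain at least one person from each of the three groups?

6006

With no constraint there are C(16,6) = 8008 possible selections.
Selections missing a whole group: no vegetarians → C(9,6) = 84; no vegans → C(10,6) = 210; no omnivores → C(13,6) = 1716.
Add back selections omitting two groups (i.e. drawn from a single group): C(7,6) + C(6,6) + C(3,6) = 8.
By inclusion–exclusion: 8008 − 2010 + 8 = 6006.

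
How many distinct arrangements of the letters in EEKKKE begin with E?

Fix E in the first position and arrange the remaining 5 letters.
Those 5 letters have E appearing twice and K appearing 3 times, giving (5)!/(3!·2!) = 10.

10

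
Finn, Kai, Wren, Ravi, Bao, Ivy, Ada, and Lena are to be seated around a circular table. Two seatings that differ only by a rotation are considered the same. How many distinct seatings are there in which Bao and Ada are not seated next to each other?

3600

All circular seatings of 8 people number (7)! = 5040.
Those with Bao next to Ada: fuse the pair into one unit and seat 7 units around a circle — 2·(6)! = 1440.
Subtracting, 5040 − 1440 = 3600.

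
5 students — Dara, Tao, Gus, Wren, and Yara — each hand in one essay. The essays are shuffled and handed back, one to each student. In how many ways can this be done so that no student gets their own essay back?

44

Count assignments avoiding every fixed point. For any j of the 5 students fixed to their own essay, the other 5−j can be arranged in (5−j)! ways.
By inclusion–exclusion this is Σ_{j=0}^{5} (−1)^j C(5,j)·(5−j)!.
Computing: 120 − 120 + 60 − 20 + 5 − 1 = 44.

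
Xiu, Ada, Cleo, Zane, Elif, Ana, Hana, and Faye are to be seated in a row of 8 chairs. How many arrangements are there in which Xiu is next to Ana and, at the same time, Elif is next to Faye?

2880

Treat {Xiu,Ana} as one block (2 orders) and {Elif,Faye} as another (2 orders).
That leaves 6 units to arrange: 2 × 2 × 6! = 4 × 720 = 2880.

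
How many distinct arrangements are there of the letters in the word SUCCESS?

Letter multiplicities in SUCCESS: C×2, E×1, S×3, U×1.
Dividing 7! = 5040 by 3!·2! = 12 for the repeated letters gives 420.

420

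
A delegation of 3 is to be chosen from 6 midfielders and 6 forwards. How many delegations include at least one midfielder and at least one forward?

180

With no constraint there are C(12,3) = 220 possible selections.
Subtract selections that omit an entire group: no midfielders → C(6,3) = 20; no forwards → C(6,3) = 20.
Both groups omitted at once is impossible, so 220 − 40 = 180.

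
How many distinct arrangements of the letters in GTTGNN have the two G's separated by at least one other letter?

60

Total arrangements of GTTGNN: 6!/(2!·2!·2!) = 90.
If the two G's are adjacent, glue them into one block, leaving 5 items to arrange: (5)!/(2!·2!) = 30 ways.
Hence 90 − 30 = 60.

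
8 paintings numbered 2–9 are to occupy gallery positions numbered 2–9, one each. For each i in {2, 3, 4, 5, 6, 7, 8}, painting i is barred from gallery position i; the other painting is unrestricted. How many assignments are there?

Let Aᵢ (for 2 ≤ i ≤ 8) be the placements that put painting i in its forbidden gallery position. Any j of these fix j positions, leaving (8−j)! ways to fill the rest, and there are C(7,j) ways to pick which j.
By inclusion–exclusion, the number of valid placements is Σ_{j=0}^{7} (−1)^j C(7,j)·(8−j)!.
Computing: 40320 − 35280 + 15120 − 4200 + 840 − 126 + 14 − 1 = 16687.

16687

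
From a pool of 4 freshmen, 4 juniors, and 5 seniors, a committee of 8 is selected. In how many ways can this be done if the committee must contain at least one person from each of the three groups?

With no constraint there are C(13,8) = 1287 possible selections.
Subtract selections that omit an entire group: no freshmen → C(9,8) = 9; no juniors → C(9,8) = 9; no seniors → C(8,8) = 1.
Add back selections omitting two groups (i.e. drawn from a single group): C(4,8) + C(4,8) + C(5,8) = 0.
By inclusion–exclusion: 1287 − 19 + 0 = 1268.

1268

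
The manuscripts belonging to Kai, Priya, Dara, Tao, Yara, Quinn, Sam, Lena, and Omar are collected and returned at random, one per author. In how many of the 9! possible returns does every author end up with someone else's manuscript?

133496

Let Aᵢ be the assignments in which author i gets their own manuscript. We want the size of the complement of A₁∪…∪A_9.
By inclusion–exclusion this is Σ_{j=0}^{9} (−1)^j C(9,j)·(9−j)!.
Computing: 362880 − 362880 + 181440 − 60480 + 15120 − 3024 + 504 − 72 + 9 − 1 = 133496.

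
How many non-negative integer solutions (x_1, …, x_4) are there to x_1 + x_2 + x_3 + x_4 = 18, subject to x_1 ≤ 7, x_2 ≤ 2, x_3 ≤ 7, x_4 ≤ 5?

19

Without the upper bounds there are C(21,3) = 1330 ways to split 18 among 4 variables.
Subtract solutions that violate a single cap (substitute x_i' = x_i − (cap_i+1)): x_1 ≥ 8 gives C(13,3) = 286; x_2 ≥ 3 gives C(18,3) = 816; x_3 ≥ 8 gives C(13,3) = 286; x_4 ≥ 6 gives C(15,3) = 455. Together 1843.
Add back pairs where two caps are both exceeded: 120 + 10 + 35 + 120 + 220 + 35 = 540.
Subtract triples: 0 + 4 + 0 + 4 = 8.
By inclusion–exclusion the count is 1330 − 1843 + 540 − 8 = 19.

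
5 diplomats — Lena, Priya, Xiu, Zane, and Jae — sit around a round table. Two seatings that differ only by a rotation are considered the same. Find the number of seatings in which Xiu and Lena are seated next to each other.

Glue Xiu and Lena into a block (2 internal orders). Seating 4 units around a circle gives (3)! arrangements.
So 2 × (3)! = 2 × 6 = 12.

12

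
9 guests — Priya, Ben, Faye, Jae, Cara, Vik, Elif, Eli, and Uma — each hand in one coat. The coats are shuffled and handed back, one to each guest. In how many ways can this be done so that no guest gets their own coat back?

Count assignments avoiding every fixed point. For any j of the 9 guests fixed to their own coat, the other 9−j can be arranged in (9−j)! ways.
By inclusion–exclusion this is Σ_{j=0}^{9} (−1)^j C(9,j)·(9−j)!.
Computing: 362880 − 362880 + 181440 − 60480 + 15120 − 3024 + 504 − 72 + 9 − 1 = 133496.

133496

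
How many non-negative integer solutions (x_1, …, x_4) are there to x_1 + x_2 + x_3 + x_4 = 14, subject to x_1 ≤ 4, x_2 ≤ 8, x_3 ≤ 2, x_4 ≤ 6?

60

Without the upper bounds there are C(17,3) = 680 ways to split 14 among 4 variables.
Subtract solutions that violate a single cap (substitute x_i' = x_i − (cap_i+1)): x_1 ≥ 5 gives C(12,3) = 220; x_2 ≥ 9 gives C(8,3) = 56; x_3 ≥ 3 gives C(14,3) = 364; x_4 ≥ 7 gives C(10,3) = 120. Together 760.
Add back pairs where two caps are both exceeded: 1 + 84 + 10 + 10 + 0 + 35 = 140.
By inclusion–exclusion the count is 680 − 760 + 140 = 60.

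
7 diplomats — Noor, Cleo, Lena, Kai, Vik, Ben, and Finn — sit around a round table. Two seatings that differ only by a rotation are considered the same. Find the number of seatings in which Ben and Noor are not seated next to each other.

Without the restriction there are (6)! = 720 seatings.
Those with Ben next to Noor: fuse the pair into one unit and seat 6 units around a circle — 2·(5)! = 240.
Subtracting, 720 − 240 = 480.

480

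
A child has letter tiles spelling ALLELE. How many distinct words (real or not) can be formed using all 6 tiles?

The 6 letters of ALLELE have repeats: E appearing twice and L appearing 3 times.
Dividing 6! = 720 by 3!·2! = 12 for the repeated letters gives 60.

60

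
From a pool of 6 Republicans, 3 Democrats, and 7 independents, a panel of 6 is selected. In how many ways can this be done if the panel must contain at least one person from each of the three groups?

6006

With no constraint there are C(16,6) = 8008 possible selections.
Subtract selections that omit an entire group: no Republicans → C(10,6) = 210; no Democrats → C(13,6) = 1716; no independents → C(9,6) = 84.
Add back selections omitting two groups (i.e. drawn from a single group): C(6,6) + C(3,6) + C(7,6) = 8.
By inclusion–exclusion: 8008 − 2010 + 8 = 6006.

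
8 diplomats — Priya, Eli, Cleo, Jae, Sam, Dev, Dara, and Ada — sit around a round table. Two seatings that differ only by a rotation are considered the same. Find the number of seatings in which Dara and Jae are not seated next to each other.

Without the restriction there are (7)! = 5040 seatings.
Those with Dara next to Jae: fuse the pair into one unit and seat 7 units around a circle — 2·(6)! = 1440.
Subtracting, 5040 − 1440 = 3600.

3600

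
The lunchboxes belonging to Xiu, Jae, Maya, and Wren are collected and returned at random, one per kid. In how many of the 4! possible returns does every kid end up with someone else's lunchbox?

Let Aᵢ be the assignments in which kid i gets their own lunchbox. We want the size of the complement of A₁∪…∪A_4.
By inclusion–exclusion this is Σ_{j=0}^{4} (−1)^j C(4,j)·(4−j)!.
Computing: 24 − 24 + 12 − 4 + 1 = 9.

9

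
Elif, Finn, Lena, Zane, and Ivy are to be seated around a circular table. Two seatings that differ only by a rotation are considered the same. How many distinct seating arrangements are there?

24

Fix one person's seat to break rotational symmetry; the remaining 4 people can be arranged in (4)! = 24 ways.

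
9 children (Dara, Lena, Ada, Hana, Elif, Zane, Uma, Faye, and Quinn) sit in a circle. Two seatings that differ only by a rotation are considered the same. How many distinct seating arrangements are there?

Seat Dara anywhere (absorbing the rotational symmetry), then permute the other 8: (8)! = 40320.

40320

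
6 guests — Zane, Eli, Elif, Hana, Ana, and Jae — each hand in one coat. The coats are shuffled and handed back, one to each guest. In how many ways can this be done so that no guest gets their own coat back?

265

Let Aᵢ be the assignments in which guest i gets their own coat. We want the size of the complement of A₁∪…∪A_6.
By inclusion–exclusion this is Σ_{j=0}^{6} (−1)^j C(6,j)·(6−j)!.
Computing: 720 − 720 + 360 − 120 + 30 − 6 + 1 = 265.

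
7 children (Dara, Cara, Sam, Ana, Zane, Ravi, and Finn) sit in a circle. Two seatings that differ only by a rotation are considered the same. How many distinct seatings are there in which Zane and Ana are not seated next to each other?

480

Without the restriction there are (6)! = 720 seatings.
Seatings with Zane beside Ana: treat them as a block with 2 internal orders, giving 2 × (5)! = 240.
Subtracting, 720 − 240 = 480.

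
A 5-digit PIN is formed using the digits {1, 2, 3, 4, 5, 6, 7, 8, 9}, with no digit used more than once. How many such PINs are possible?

15120

This is a permutation of 5 out of 9: P(9,5) = 9!/4!.
That product is 9 × 8 × 7 × 6 × 5 = 15120.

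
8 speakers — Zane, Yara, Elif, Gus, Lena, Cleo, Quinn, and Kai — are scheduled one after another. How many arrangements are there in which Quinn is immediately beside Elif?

Glue Quinn and Elif into one block (2 internal orders), leaving 7 units to arrange in a row.
So the count is 2·(7)! = 10080.

10080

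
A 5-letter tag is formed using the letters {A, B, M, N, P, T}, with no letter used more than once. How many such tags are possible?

Choose and order 5 of the 6 symbols: the first letter has 6 options, the next 5, and so on down to 2.
6 × 5 × 4 × 3 × 2 = 720.

720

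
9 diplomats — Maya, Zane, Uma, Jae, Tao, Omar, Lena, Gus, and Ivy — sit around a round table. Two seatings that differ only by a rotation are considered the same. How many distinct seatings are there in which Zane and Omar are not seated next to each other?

Without the restriction there are (8)! = 40320 seatings.
Seatings with Zane beside Omar: treat them as a block with 2 internal orders, giving 2 × (7)! = 10080.
Subtracting, 40320 − 10080 = 30240.

30240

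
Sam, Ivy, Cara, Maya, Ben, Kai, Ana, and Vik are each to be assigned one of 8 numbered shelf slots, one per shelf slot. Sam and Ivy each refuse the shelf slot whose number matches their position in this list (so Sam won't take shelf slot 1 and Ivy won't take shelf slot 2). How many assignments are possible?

30960

Let Aᵢ (for i ∈ {1, 2}) be the placements that put person i in their forbidden shelf slot. Any j of these fix j positions, leaving (8−j)! ways to fill the rest, and there are C(2,j) ways to pick which j.
By inclusion–exclusion, the number of valid placements is Σ_{j=0}^{2} (−1)^j C(2,j)·(8−j)!.
Computing: 40320 − 10080 + 720 = 30960.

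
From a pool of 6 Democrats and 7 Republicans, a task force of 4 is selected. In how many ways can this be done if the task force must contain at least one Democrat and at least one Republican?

Unrestricted: C(13,4) = 715 ways to pick any 4 of the 13.
Selections missing a whole group: no Democrats → C(7,4) = 35; no Republicans → C(6,4) = 15.
Both groups omitted at once is impossible, so 715 − 50 = 665.

665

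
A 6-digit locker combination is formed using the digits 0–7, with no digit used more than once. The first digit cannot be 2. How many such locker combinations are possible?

The first digit has 8−1 = 7 choices (anything except 2).
The remaining 5 digits are filled from the other 7 symbols without repetition: 7 × 6 × 5 × 4 × 3 = 2520.
Total: 7 × 2520 = 17640.

17640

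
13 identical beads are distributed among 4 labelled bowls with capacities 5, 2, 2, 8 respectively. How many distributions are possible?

27

By stars and bars, unrestricted non-negative solutions to x_1+…+x_4 = 13 number C(13+3,3) = 560.
Subtract solutions that violate a single cap (substitute x_i' = x_i − (cap_i+1)): x_1 ≥ 6 gives C(10,3) = 120; x_2 ≥ 3 gives C(13,3) = 286; x_3 ≥ 3 gives C(13,3) = 286; x_4 ≥ 9 gives C(7,3) = 35. Together 727.
Add back pairs where two caps are both exceeded: 35 + 35 + 0 + 120 + 4 + 4 = 198.
Subtract triples: 4 + 0 + 0 + 0 = 4.
By inclusion–exclusion the count is 560 − 727 + 198 − 4 = 27.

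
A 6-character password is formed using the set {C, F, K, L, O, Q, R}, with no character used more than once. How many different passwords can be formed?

5040

With no repetition, fill the 6 characters in order: 7 choices, then 6, down to 2.
7 × 6 × 5 × 4 × 3 × 2 = 5040.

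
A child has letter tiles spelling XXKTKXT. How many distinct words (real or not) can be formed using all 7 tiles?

210

The 7 letters of XXKTKXT have repeats: K appearing twice, T appearing twice, and X appearing 3 times.
So there are 7! / (3!·2!·2!) = 210 distinguishable arrangements.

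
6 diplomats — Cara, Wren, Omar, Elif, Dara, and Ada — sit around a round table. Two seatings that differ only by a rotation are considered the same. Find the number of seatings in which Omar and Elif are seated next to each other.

48

Treat {Omar, Elif} as one unit (2 internal orders) and seat the resulting 5 units around the table: (4)! circular arrangements.
So 2 × (4)! = 2 × 24 = 48.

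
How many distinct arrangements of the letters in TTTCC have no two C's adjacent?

6

Total arrangements of TTTCC: 5!/(3!·2!) = 10.
If the two C's are adjacent, glue them into one block, leaving 4 items to arrange: (4)!/(3!) = 4 ways.
Subtracting, 10 − 4 = 6 arrangements keep the C's apart.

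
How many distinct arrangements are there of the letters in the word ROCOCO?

60

Letter multiplicities in ROCOCO: C×2, O×3, R×1.
The number of distinct arrangements is 6!/(3!·2!) = 720/12 = 60.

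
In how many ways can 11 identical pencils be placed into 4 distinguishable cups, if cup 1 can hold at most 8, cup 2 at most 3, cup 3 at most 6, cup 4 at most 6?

166

By stars and bars, unrestricted non-negative solutions to x_1+…+x_4 = 11 number C(11+3,3) = 364.
Subtract solutions that violate a single cap (substitute x_i' = x_i − (cap_i+1)): x_1 ≥ 9 gives C(5,3) = 10; x_2 ≥ 4 gives C(10,3) = 120; x_3 ≥ 7 gives C(7,3) = 35; x_4 ≥ 7 gives C(7,3) = 35. Together 200.
Add back pairs where two caps are both exceeded: 0 + 0 + 0 + 1 + 1 + 0 = 2.
By inclusion–exclusion the count is 364 − 200 + 2 = 166.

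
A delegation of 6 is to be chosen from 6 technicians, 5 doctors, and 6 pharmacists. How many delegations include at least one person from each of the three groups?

Total 6-person selections from all 17: C(17,6) = 12376.
Subtract selections that omit an entire group: no technicians → C(11,6) = 462; no doctors → C(12,6) = 924; no pharmacists → C(11,6) = 462.
Add back selections omitting two groups (i.e. drawn from a single group): C(6,6) + C(5,6) + C(6,6) = 2.
By inclusion–exclusion: 12376 − 1848 + 2 = 10530.

10530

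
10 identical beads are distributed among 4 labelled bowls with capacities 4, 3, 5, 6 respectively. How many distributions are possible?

Without the upper bounds there are C(13,3) = 286 ways to split 10 among 4 bowls.
Subtract solutions that violate a single cap (substitute x_i' = x_i − (cap_i+1)): x_1 ≥ 5 gives C(8,3) = 56; x_2 ≥ 4 gives C(9,3) = 84; x_3 ≥ 6 gives C(7,3) = 35; x_4 ≥ 7 gives C(6,3) = 20. Together 195.
Add back pairs where two caps are both exceeded: 4 + 0 + 0 + 1 + 0 + 0 = 5.
By inclusion–exclusion the count is 286 − 195 + 5 = 96.

96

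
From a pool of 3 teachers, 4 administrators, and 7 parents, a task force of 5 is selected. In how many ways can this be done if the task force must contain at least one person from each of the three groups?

1288

Total 5-person selections from all 14: C(14,5) = 2002.
Subtract selections that omit an entire group: no teachers → C(11,5) = 462; no administrators → C(10,5) = 252; no parents → C(7,5) = 21.
Add back selections omitting two groups (i.e. drawn from a single group): C(3,5) + C(4,5) + C(7,5) = 21.
By inclusion–exclusion: 2002 − 735 + 21 = 1288.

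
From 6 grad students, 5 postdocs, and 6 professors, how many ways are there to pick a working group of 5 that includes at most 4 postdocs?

6187

Split by how many postdocs are chosen (0 through 4).
Sum: C(5,0)·C(12,5) + C(5,1)·C(12,4) + C(5,2)·C(12,3) + C(5,3)·C(12,2) + C(5,4)·C(12,1) = 792 + 2475 + 2200 + 660 + 60 = 6187.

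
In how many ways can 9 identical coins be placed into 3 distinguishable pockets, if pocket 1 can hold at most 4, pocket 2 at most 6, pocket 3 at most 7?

31

By stars and bars, unrestricted non-negative solutions to x_1+…+x_3 = 9 number C(9+2,2) = 55.
Subtract solutions that violate a single cap (substitute x_i' = x_i − (cap_i+1)): x_1 ≥ 5 gives C(6,2) = 15; x_2 ≥ 7 gives C(4,2) = 6; x_3 ≥ 8 gives C(3,2) = 3. Together 24.
No two caps can be exceeded simultaneously, so the pair terms are all 0.
By inclusion–exclusion the count is 55 − 24 + 0 = 31.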